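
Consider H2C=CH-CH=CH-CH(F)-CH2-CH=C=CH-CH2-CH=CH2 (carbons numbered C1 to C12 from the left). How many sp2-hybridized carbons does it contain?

C1: sp2 ✓
C2: sp2 ✓
C3: sp2 ✓
C4: sp2 ✓
C5: sp3
C6: sp3
C7: sp2 ✓
C8: sp
C9: sp2 ✓
C10: sp3
C11: sp2 ✓
C12: sp2 ✓
C1, C2, C3, C4, C7, C9, C11, C12 → 8 sp2 carbons.

8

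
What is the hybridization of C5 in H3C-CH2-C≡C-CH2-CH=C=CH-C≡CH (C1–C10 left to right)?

sp3

C5: 4 σ bonds — 4 electron domains, sp3.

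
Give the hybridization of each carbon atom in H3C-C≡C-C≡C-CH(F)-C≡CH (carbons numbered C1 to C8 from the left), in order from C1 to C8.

C1 carries 4 σ bonds, giving a steric number of 4, so it is sp3.
C2 is sp: 2 σ bonds, plus two π bonds, 2 electron-density regions.
C3 — 2 σ bonds, plus two π bonds. Steric number 2, so sp.
C4 (2 σ bonds, plus two π bonds) has steric number 2: sp.
C5: 2 σ bonds, plus two π bonds; 2 regions of electron density → sp.
C6 has 4 σ bonds: steric number 4 → sp3.
C7 has 2 σ bonds, plus two π bonds: steric number 2 → sp.
C8 carries 2 σ bonds, plus two π bonds, giving a steric number of 2, so it is sp.

C1 sp3, C2 sp, C3 sp, C4 sp, C5 sp, C6 sp3, C7 sp, C8 sp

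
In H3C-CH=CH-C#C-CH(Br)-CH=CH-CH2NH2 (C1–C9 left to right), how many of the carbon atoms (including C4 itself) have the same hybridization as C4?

2

C4 is sp (two π bonds).
C1: sp3
C2: sp2
C3: sp2
C4: sp ✓
C5: sp ✓
C6: sp3
C7: sp2
C8: sp2
C9: sp3
2 carbons are sp.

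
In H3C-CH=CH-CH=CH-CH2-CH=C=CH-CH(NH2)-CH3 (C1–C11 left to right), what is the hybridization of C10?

C10 (4 σ bonds) has steric number 4: sp3.

sp^3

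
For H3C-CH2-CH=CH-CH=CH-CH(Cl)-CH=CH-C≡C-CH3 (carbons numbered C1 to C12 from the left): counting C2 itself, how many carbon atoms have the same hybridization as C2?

C2 is sp3 (only σ bonds).
C1: sp3 ✓
C2: sp3 ✓
C3: sp2
C4: sp2
C5: sp2
C6: sp2
C7: sp3 ✓
C8: sp2
C9: sp2
C10: sp
C11: sp
C12: sp3 ✓
4 carbons are sp3.

4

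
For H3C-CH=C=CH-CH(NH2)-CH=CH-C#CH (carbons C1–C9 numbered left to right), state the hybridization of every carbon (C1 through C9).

C1 — 4 σ bonds. Steric number 4, so sp3.
C2: 3 σ bonds, plus one π bond — 3 electron domains, sp2.
C3: 2 σ bonds, plus two π bonds; 2 regions of electron density → sp.
C4: 3 σ bonds, plus one π bond — 3 electron domains, sp2.
C5 is sp3: 4 σ bonds, 4 electron-density regions.
C6: 3 σ bonds, plus one π bond — 3 electron domains, sp2.
C7 carries 3 σ bonds, plus one π bond, giving a steric number of 3, so it is sp2.
C8: 2 σ bonds, plus two π bonds; 2 regions of electron density → sp.
C9: 2 σ bonds, plus two π bonds; 2 regions of electron density → sp.

C1 sp3, C2 sp2, C3 sp, C4 sp2, C5 sp3, C6 sp2, C7 sp2, C8 sp, C9 sp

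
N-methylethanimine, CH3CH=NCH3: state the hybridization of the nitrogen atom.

Two σ bonds + one lone pair = steric number 3 → sp2.

sp2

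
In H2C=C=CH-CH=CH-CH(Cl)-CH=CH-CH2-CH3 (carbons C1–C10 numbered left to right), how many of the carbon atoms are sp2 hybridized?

6

C1: sp2 ✓
C2: sp
C3: sp2 ✓
C4: sp2 ✓
C5: sp2 ✓
C6: sp3
C7: sp2 ✓
C8: sp2 ✓
C9: sp3
C10: sp3
C1, C3, C4, C5, C7, C8 → 6 sp2 carbons.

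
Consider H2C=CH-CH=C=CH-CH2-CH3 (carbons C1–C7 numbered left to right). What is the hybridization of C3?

sp2

C3 — 3 σ bonds, plus one π bond. Steric number 3, so sp2.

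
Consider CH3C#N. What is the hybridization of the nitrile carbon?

sp

The nitrile carbon: 2 σ bonds, plus two π bonds; 2 regions of electron density → sp.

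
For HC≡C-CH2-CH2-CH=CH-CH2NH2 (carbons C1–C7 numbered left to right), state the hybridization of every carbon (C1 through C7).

C1 — 2 σ bonds, plus two π bonds. Steric number 2, so sp.
C2 — 2 σ bonds, plus two π bonds. Steric number 2, so sp.
C3 has 4 σ bonds: steric number 4 → sp3.
C4 is sp3: 4 σ bonds, 4 electron-density regions.
C5 has 3 σ bonds, plus one π bond: steric number 3 → sp2.
C6 — 3 σ bonds, plus one π bond. Steric number 3, so sp2.
C7 — 4 σ bonds. Steric number 4, so sp3.

C1 sp, C2 sp, C3 sp3, C4 sp3, C5 sp2, C6 sp2, C7 sp3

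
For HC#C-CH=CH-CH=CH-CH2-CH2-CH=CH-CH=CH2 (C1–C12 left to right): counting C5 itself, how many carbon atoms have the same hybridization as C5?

8

C5 is sp2 (one π bond).
C1: sp
C2: sp
C3: sp2 ✓
C4: sp2 ✓
C5: sp2 ✓
C6: sp2 ✓
C7: sp3
C8: sp3
C9: sp2 ✓
C10: sp2 ✓
C11: sp2 ✓
C12: sp2 ✓
8 carbons are sp2.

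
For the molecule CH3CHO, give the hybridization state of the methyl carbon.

sp3

The methyl carbon (4 σ bonds) has steric number 4: sp3.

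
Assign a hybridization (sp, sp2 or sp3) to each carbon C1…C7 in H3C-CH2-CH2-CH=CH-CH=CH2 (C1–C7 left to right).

C1: 4 σ bonds; 4 regions of electron density → sp3.
C2 has 4 σ bonds: steric number 4 → sp3.
C3: 4 σ bonds; 4 regions of electron density → sp3.
C4 (3 σ bonds, plus one π bond) has steric number 3: sp2.
C5 has 3 σ bonds, plus one π bond: steric number 3 → sp2.
C6 — 3 σ bonds, plus one π bond. Steric number 3, so sp2.
C7: 3 σ bonds, plus one π bond — 3 electron domains, sp2.

C1 sp3, C2 sp3, C3 sp3, C4 sp2, C5 sp2, C6 sp2, C7 sp2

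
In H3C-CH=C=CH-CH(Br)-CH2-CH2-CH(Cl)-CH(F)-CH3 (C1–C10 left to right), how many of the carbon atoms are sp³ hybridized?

C1: sp3 ✓
C2: sp2
C3: sp
C4: sp2
C5: sp3 ✓
C6: sp3 ✓
C7: sp3 ✓
C8: sp3 ✓
C9: sp3 ✓
C10: sp3 ✓
C1, C5, C6, C7, C8, C9, C10 → 7 sp3 carbons.

7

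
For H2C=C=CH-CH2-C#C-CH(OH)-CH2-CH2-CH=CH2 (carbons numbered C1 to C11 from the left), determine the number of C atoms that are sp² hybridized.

C1: sp2 ✓
C2: sp
C3: sp2 ✓
C4: sp3
C5: sp
C6: sp
C7: sp3
C8: sp3
C9: sp3
C10: sp2 ✓
C11: sp2 ✓
C1, C3, C10, C11 → 4 sp2 carbons.

4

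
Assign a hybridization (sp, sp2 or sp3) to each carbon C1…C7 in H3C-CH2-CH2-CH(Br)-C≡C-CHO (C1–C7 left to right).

C1 sp3, C2 sp3, C3 sp3, C4 sp3, C5 sp, C6 sp, C7 sp2

C1 is sp3: 4 σ bonds, 4 electron-density regions.
C2 (4 σ bonds) has steric number 4: sp3.
C3: 4 σ bonds; 4 regions of electron density → sp3.
C4: 4 σ bonds — 4 electron domains, sp3.
C5 — 2 σ bonds, plus two π bonds. Steric number 2, so sp.
C6 — 2 σ bonds, plus two π bonds. Steric number 2, so sp.
C7 — 3 σ bonds, plus one π bond. Steric number 3, so sp2.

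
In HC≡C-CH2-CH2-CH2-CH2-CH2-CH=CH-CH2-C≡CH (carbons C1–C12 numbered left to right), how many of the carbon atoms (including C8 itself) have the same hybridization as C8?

C8 is sp2 (one π bond).
C1: sp
C2: sp
C3: sp3
C4: sp3
C5: sp3
C6: sp3
C7: sp3
C8: sp2 ✓
C9: sp2 ✓
C10: sp3
C11: sp
C12: sp
2 carbons are sp2.

2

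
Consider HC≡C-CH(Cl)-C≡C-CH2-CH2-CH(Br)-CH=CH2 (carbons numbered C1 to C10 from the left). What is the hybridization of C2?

sp

C2 carries 2 σ bonds, plus two π bonds, giving a steric number of 2, so it is sp.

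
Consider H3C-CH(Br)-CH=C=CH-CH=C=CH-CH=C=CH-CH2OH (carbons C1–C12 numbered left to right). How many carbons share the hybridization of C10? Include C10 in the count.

C10 is sp (two π bonds).
C1: sp3
C2: sp3
C3: sp2
C4: sp ✓
C5: sp2
C6: sp2
C7: sp ✓
C8: sp2
C9: sp2
C10: sp ✓
C11: sp2
C12: sp3
3 carbons are sp.

3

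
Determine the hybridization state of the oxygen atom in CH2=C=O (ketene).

sp^2

The oxygen atom: 1 σ bond and 2 lone pairs, plus one π bond; 3 regions of electron density → sp2.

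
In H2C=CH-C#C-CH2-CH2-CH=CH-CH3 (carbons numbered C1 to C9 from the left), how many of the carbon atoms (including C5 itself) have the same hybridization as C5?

3

C5 is sp3 (only σ bonds).
C1: sp2
C2: sp2
C3: sp
C4: sp
C5: sp3 ✓
C6: sp3 ✓
C7: sp2
C8: sp2
C9: sp3 ✓
3 carbons are sp3.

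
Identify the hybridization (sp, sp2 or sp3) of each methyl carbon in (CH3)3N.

sp3

Each methyl carbon has 4 σ bonds: steric number 4 → sp3.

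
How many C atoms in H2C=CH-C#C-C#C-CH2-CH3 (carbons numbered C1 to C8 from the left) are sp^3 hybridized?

2

C1: sp2
C2: sp2
C3: sp
C4: sp
C5: sp
C6: sp
C7: sp3 ✓
C8: sp3 ✓
C7, C8 → 2 sp3 carbons.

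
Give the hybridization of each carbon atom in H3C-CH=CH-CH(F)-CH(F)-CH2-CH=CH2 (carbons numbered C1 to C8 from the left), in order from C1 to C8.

C1 sp3, C2 sp2, C3 sp2, C4 sp3, C5 sp3, C6 sp3, C7 sp2, C8 sp2

C1 — 4 σ bonds. Steric number 4, so sp3.
C2: 3 σ bonds, plus one π bond — 3 electron domains, sp2.
C3 is sp2: 3 σ bonds, plus one π bond, 3 electron-density regions.
C4 has 4 σ bonds: steric number 4 → sp3.
C5 has 4 σ bonds: steric number 4 → sp3.
C6: 4 σ bonds — 4 electron domains, sp3.
C7 carries 3 σ bonds, plus one π bond, giving a steric number of 3, so it is sp2.
C8 (3 σ bonds, plus one π bond) has steric number 3: sp2.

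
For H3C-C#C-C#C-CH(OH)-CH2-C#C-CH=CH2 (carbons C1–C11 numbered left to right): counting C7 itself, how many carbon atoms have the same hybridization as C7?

C7 is sp3 (only σ bonds).
C1: sp3 ✓
C2: sp
C3: sp
C4: sp
C5: sp
C6: sp3 ✓
C7: sp3 ✓
C8: sp
C9: sp
C10: sp2
C11: sp2
3 carbons are sp3.

3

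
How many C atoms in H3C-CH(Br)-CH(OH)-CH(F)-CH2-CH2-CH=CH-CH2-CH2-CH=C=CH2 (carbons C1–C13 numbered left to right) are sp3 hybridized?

8

C1: sp3 ✓
C2: sp3 ✓
C3: sp3 ✓
C4: sp3 ✓
C5: sp3 ✓
C6: sp3 ✓
C7: sp2
C8: sp2
C9: sp3 ✓
C10: sp3 ✓
C11: sp2
C12: sp
C13: sp2
C1, C2, C3, C4, C5, C6, C9, C10 → 8 sp3 carbons.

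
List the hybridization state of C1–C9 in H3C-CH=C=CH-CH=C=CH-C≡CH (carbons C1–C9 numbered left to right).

C1 — 4 σ bonds. Steric number 4, so sp3.
C2 carries 3 σ bonds, plus one π bond, giving a steric number of 3, so it is sp2.
C3 carries 2 σ bonds, plus two π bonds, giving a steric number of 2, so it is sp.
C4: 3 σ bonds, plus one π bond; 3 regions of electron density → sp2.
C5: 3 σ bonds, plus one π bond; 3 regions of electron density → sp2.
C6 is sp: 2 σ bonds, plus two π bonds, 2 electron-density regions.
C7 is sp2: 3 σ bonds, plus one π bond, 3 electron-density regions.
C8 is sp: 2 σ bonds, plus two π bonds, 2 electron-density regions.
C9 has 2 σ bonds, plus two π bonds: steric number 2 → sp.

C1 sp3, C2 sp2, C3 sp, C4 sp2, C5 sp2, C6 sp, C7 sp2, C8 sp, C9 sp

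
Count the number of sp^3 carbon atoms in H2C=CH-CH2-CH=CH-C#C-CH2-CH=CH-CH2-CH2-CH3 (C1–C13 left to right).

C1: sp2
C2: sp2
C3: sp3 ✓
C4: sp2
C5: sp2
C6: sp
C7: sp
C8: sp3 ✓
C9: sp2
C10: sp2
C11: sp3 ✓
C12: sp3 ✓
C13: sp3 ✓
C3, C8, C11, C12, C13 → 5 sp3 carbons.

5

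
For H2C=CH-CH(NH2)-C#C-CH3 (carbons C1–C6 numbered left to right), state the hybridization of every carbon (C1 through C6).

C1 sp2, C2 sp2, C3 sp3, C4 sp, C5 sp, C6 sp3

C1 (3 σ bonds, plus one π bond) has steric number 3: sp2.
C2: 3 σ bonds, plus one π bond — 3 electron domains, sp2.
C3 carries 4 σ bonds, giving a steric number of 4, so it is sp3.
C4: 2 σ bonds, plus two π bonds — 2 electron domains, sp.
C5 — 2 σ bonds, plus two π bonds. Steric number 2, so sp.
C6: 4 σ bonds — 4 electron domains, sp3.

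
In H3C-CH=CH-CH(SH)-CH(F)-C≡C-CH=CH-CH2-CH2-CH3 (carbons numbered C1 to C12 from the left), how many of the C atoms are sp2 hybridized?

C1: sp3
C2: sp2 ✓
C3: sp2 ✓
C4: sp3
C5: sp3
C6: sp
C7: sp
C8: sp2 ✓
C9: sp2 ✓
C10: sp3
C11: sp3
C12: sp3
C2, C3, C8, C9 → 4 sp2 carbons.

4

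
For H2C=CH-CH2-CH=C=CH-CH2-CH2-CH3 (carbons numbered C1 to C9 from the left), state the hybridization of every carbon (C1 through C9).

C1: 3 σ bonds, plus one π bond — 3 electron domains, sp2.
C2 — 3 σ bonds, plus one π bond. Steric number 3, so sp2.
C3 has 4 σ bonds: steric number 4 → sp3.
C4 (3 σ bonds, plus one π bond) has steric number 3: sp2.
C5: 2 σ bonds, plus two π bonds; 2 regions of electron density → sp.
C6: 3 σ bonds, plus one π bond; 3 regions of electron density → sp2.
C7 (4 σ bonds) has steric number 4: sp3.
C8 is sp3: 4 σ bonds, 4 electron-density regions.
C9 is sp3: 4 σ bonds, 4 electron-density regions.

C1 sp2, C2 sp2, C3 sp3, C4 sp2, C5 sp, C6 sp2, C7 sp3, C8 sp3, C9 sp3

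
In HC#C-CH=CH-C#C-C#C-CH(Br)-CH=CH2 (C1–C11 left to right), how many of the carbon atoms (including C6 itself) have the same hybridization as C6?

6

C6 is sp (two π bonds).
C1: sp ✓
C2: sp ✓
C3: sp2
C4: sp2
C5: sp ✓
C6: sp ✓
C7: sp ✓
C8: sp ✓
C9: sp3
C10: sp2
C11: sp2
6 carbons are sp.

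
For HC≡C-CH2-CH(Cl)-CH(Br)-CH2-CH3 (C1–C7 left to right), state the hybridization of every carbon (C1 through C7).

C1 is sp: 2 σ bonds, plus two π bonds, 2 electron-density regions.
C2: 2 σ bonds, plus two π bonds — 2 electron domains, sp.
C3: 4 σ bonds; 4 regions of electron density → sp3.
C4 has 4 σ bonds: steric number 4 → sp3.
C5 is sp3: 4 σ bonds, 4 electron-density regions.
C6 — 4 σ bonds. Steric number 4, so sp3.
C7: 4 σ bonds — 4 electron domains, sp3.

C1 sp, C2 sp, C3 sp3, C4 sp3, C5 sp3, C6 sp3, C7 sp3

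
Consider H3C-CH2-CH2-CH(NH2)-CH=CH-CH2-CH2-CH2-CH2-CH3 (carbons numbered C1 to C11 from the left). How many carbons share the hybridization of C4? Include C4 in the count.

C4 is sp3 (only σ bonds).
C1: sp3 ✓
C2: sp3 ✓
C3: sp3 ✓
C4: sp3 ✓
C5: sp2
C6: sp2
C7: sp3 ✓
C8: sp3 ✓
C9: sp3 ✓
C10: sp3 ✓
C11: sp3 ✓
9 carbons are sp3.

9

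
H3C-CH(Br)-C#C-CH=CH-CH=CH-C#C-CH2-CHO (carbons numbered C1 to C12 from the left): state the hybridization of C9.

sp

C9 (2 σ bonds, plus two π bonds) has steric number 2: sp.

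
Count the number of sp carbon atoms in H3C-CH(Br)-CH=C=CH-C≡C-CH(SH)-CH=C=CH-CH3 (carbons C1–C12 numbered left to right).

C1: sp3
C2: sp3
C3: sp2
C4: sp ✓
C5: sp2
C6: sp ✓
C7: sp ✓
C8: sp3
C9: sp2
C10: sp ✓
C11: sp2
C12: sp3
C4, C6, C7, C10 → 4 sp carbons.

4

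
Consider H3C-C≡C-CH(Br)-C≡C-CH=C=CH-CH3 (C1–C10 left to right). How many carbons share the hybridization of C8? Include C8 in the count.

5

C8 is sp (two π bonds).
C1: sp3
C2: sp ✓
C3: sp ✓
C4: sp3
C5: sp ✓
C6: sp ✓
C7: sp2
C8: sp ✓
C9: sp2
C10: sp3
5 carbons are sp.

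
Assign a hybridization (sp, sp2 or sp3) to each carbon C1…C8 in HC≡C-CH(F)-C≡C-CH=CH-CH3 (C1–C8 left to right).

C1 sp, C2 sp, C3 sp3, C4 sp, C5 sp, C6 sp2, C7 sp2, C8 sp3

C1 is sp: 2 σ bonds, plus two π bonds, 2 electron-density regions.
C2: 2 σ bonds, plus two π bonds; 2 regions of electron density → sp.
C3 — 4 σ bonds. Steric number 4, so sp3.
C4: 2 σ bonds, plus two π bonds; 2 regions of electron density → sp.
C5 (2 σ bonds, plus two π bonds) has steric number 2: sp.
C6 — 3 σ bonds, plus one π bond. Steric number 3, so sp2.
C7 — 3 σ bonds, plus one π bond. Steric number 3, so sp2.
C8 carries 4 σ bonds, giving a steric number of 4, so it is sp3.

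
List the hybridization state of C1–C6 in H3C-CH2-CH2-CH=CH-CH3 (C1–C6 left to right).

C1 is sp3: 4 σ bonds, 4 electron-density regions.
C2: 4 σ bonds; 4 regions of electron density → sp3.
C3: 4 σ bonds; 4 regions of electron density → sp3.
C4: 3 σ bonds, plus one π bond — 3 electron domains, sp2.
C5 — 3 σ bonds, plus one π bond. Steric number 3, so sp2.
C6 has 4 σ bonds: steric number 4 → sp3.

C1 sp3, C2 sp3, C3 sp3, C4 sp2, C5 sp2, C6 sp3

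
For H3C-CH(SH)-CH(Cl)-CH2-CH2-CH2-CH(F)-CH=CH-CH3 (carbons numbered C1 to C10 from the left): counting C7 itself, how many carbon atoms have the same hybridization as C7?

C7 is sp3 (only σ bonds).
C1: sp3 ✓
C2: sp3 ✓
C3: sp3 ✓
C4: sp3 ✓
C5: sp3 ✓
C6: sp3 ✓
C7: sp3 ✓
C8: sp2
C9: sp2
C10: sp3 ✓
8 carbons are sp3.

8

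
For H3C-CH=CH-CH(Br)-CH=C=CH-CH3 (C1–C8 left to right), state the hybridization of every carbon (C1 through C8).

C1 sp3, C2 sp2, C3 sp2, C4 sp3, C5 sp2, C6 sp, C7 sp2, C8 sp3

C1 is sp3: 4 σ bonds, 4 electron-density regions.
C2 — 3 σ bonds, plus one π bond. Steric number 3, so sp2.
C3: 3 σ bonds, plus one π bond; 3 regions of electron density → sp2.
C4: 4 σ bonds — 4 electron domains, sp3.
C5: 3 σ bonds, plus one π bond — 3 electron domains, sp2.
C6: 2 σ bonds, plus two π bonds; 2 regions of electron density → sp.
C7 has 3 σ bonds, plus one π bond: steric number 3 → sp2.
C8: 4 σ bonds — 4 electron domains, sp3.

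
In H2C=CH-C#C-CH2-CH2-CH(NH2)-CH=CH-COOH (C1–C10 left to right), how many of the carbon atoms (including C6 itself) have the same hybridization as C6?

C6 is sp3 (only σ bonds).
C1: sp2
C2: sp2
C3: sp
C4: sp
C5: sp3 ✓
C6: sp3 ✓
C7: sp3 ✓
C8: sp2
C9: sp2
C10: sp2
3 carbons are sp3.

3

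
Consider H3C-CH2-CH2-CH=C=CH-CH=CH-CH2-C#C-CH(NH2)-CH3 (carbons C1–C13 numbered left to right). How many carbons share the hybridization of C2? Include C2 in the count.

C2 is sp3 (only σ bonds).
C1: sp3 ✓
C2: sp3 ✓
C3: sp3 ✓
C4: sp2
C5: sp
C6: sp2
C7: sp2
C8: sp2
C9: sp3 ✓
C10: sp
C11: sp
C12: sp3 ✓
C13: sp3 ✓
6 carbons are sp3.

6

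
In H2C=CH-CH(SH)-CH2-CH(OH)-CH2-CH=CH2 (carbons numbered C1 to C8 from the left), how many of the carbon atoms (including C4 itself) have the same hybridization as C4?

4

C4 is sp3 (only σ bonds).
C1: sp2
C2: sp2
C3: sp3 ✓
C4: sp3 ✓
C5: sp3 ✓
C6: sp3 ✓
C7: sp2
C8: sp2
4 carbons are sp3.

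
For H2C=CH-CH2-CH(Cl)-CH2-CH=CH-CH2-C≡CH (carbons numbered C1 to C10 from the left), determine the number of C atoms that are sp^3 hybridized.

C1: sp2
C2: sp2
C3: sp3 ✓
C4: sp3 ✓
C5: sp3 ✓
C6: sp2
C7: sp2
C8: sp3 ✓
C9: sp
C10: sp
C3, C4, C5, C8 → 4 sp3 carbons.

4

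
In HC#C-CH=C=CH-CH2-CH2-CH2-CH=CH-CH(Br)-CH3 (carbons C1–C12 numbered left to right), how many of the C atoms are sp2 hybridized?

C1: sp
C2: sp
C3: sp2 ✓
C4: sp
C5: sp2 ✓
C6: sp3
C7: sp3
C8: sp3
C9: sp2 ✓
C10: sp2 ✓
C11: sp3
C12: sp3
C3, C5, C9, C10 → 4 sp2 carbons.

4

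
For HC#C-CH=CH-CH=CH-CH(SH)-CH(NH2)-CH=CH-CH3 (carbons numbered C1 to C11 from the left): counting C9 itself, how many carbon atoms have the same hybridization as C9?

6

C9 is sp2 (one π bond).
C1: sp
C2: sp
C3: sp2 ✓
C4: sp2 ✓
C5: sp2 ✓
C6: sp2 ✓
C7: sp3
C8: sp3
C9: sp2 ✓
C10: sp2 ✓
C11: sp3
6 carbons are sp2.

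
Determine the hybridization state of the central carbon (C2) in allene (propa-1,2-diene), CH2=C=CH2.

Two σ bonds and two π bonds (one to each neighbour) → sp.

sp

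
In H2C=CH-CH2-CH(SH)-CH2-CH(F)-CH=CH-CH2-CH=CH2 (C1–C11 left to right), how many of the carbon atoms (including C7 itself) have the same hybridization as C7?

C7 is sp2 (one π bond).
C1: sp2 ✓
C2: sp2 ✓
C3: sp3
C4: sp3
C5: sp3
C6: sp3
C7: sp2 ✓
C8: sp2 ✓
C9: sp3
C10: sp2 ✓
C11: sp2 ✓
6 carbons are sp2.

6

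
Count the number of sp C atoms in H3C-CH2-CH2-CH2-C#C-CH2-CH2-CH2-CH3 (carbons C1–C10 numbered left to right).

2

C1: sp3
C2: sp3
C3: sp3
C4: sp3
C5: sp ✓
C6: sp ✓
C7: sp3
C8: sp3
C9: sp3
C10: sp3
C5, C6 → 2 sp carbons.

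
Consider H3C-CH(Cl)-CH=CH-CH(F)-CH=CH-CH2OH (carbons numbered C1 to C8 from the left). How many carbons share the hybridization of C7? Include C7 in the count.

C7 is sp2 (one π bond).
C1: sp3
C2: sp3
C3: sp2 ✓
C4: sp2 ✓
C5: sp3
C6: sp2 ✓
C7: sp2 ✓
C8: sp3
4 carbons are sp2.

4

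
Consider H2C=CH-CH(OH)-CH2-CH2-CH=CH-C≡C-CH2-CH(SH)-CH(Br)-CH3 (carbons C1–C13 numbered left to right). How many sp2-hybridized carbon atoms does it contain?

C1: sp2 ✓
C2: sp2 ✓
C3: sp3
C4: sp3
C5: sp3
C6: sp2 ✓
C7: sp2 ✓
C8: sp
C9: sp
C10: sp3
C11: sp3
C12: sp3
C13: sp3
C1, C2, C6, C7 → 4 sp2 carbons.

4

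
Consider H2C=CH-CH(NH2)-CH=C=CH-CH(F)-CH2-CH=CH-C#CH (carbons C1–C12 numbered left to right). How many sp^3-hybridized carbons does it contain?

C1: sp2
C2: sp2
C3: sp3 ✓
C4: sp2
C5: sp
C6: sp2
C7: sp3 ✓
C8: sp3 ✓
C9: sp2
C10: sp2
C11: sp
C12: sp
C3, C7, C8 → 3 sp3 carbons.

3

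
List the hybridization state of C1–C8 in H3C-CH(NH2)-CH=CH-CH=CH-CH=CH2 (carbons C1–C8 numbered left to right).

C1 sp3, C2 sp3, C3 sp2, C4 sp2, C5 sp2, C6 sp2, C7 sp2, C8 sp2

C1 carries 4 σ bonds, giving a steric number of 4, so it is sp3.
C2 is sp3: 4 σ bonds, 4 electron-density regions.
C3 — 3 σ bonds, plus one π bond. Steric number 3, so sp2.
C4 — 3 σ bonds, plus one π bond. Steric number 3, so sp2.
C5 (3 σ bonds, plus one π bond) has steric number 3: sp2.
C6: 3 σ bonds, plus one π bond; 3 regions of electron density → sp2.
C7 carries 3 σ bonds, plus one π bond, giving a steric number of 3, so it is sp2.
C8 (3 σ bonds, plus one π bond) has steric number 3: sp2.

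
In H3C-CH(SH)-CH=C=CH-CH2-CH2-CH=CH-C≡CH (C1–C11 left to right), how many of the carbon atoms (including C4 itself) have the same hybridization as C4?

C4 is sp (two π bonds).
C1: sp3
C2: sp3
C3: sp2
C4: sp ✓
C5: sp2
C6: sp3
C7: sp3
C8: sp2
C9: sp2
C10: sp ✓
C11: sp ✓
3 carbons are sp.

3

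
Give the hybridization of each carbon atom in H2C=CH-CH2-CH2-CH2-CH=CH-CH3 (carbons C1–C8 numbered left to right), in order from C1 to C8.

C1 sp2, C2 sp2, C3 sp3, C4 sp3, C5 sp3, C6 sp2, C7 sp2, C8 sp3

C1: 3 σ bonds, plus one π bond; 3 regions of electron density → sp2.
C2 (3 σ bonds, plus one π bond) has steric number 3: sp2.
C3: 4 σ bonds — 4 electron domains, sp3.
C4 — 4 σ bonds. Steric number 4, so sp3.
C5 — 4 σ bonds. Steric number 4, so sp3.
C6 has 3 σ bonds, plus one π bond: steric number 3 → sp2.
C7: 3 σ bonds, plus one π bond; 3 regions of electron density → sp2.
C8 is sp3: 4 σ bonds, 4 electron-density regions.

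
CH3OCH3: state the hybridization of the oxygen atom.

Two σ bonds + two lone pairs = steric number 4 → sp3.

sp3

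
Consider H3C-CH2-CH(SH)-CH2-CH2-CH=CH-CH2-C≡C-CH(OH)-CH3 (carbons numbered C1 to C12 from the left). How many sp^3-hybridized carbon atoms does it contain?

8

C1: sp3 ✓
C2: sp3 ✓
C3: sp3 ✓
C4: sp3 ✓
C5: sp3 ✓
C6: sp2
C7: sp2
C8: sp3 ✓
C9: sp
C10: sp
C11: sp3 ✓
C12: sp3 ✓
C1, C2, C3, C4, C5, C8, C11, C12 → 8 sp3 carbons.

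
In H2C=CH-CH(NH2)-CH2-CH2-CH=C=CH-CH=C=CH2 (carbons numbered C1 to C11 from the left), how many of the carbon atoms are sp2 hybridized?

C1: sp2 ✓
C2: sp2 ✓
C3: sp3
C4: sp3
C5: sp3
C6: sp2 ✓
C7: sp
C8: sp2 ✓
C9: sp2 ✓
C10: sp
C11: sp2 ✓
C1, C2, C6, C8, C9, C11 → 6 sp2 carbons.

6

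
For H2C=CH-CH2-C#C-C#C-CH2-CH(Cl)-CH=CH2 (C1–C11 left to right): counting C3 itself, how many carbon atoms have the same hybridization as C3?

3

C3 is sp3 (only σ bonds).
C1: sp2
C2: sp2
C3: sp3 ✓
C4: sp
C5: sp
C6: sp
C7: sp
C8: sp3 ✓
C9: sp3 ✓
C10: sp2
C11: sp2
3 carbons are sp3.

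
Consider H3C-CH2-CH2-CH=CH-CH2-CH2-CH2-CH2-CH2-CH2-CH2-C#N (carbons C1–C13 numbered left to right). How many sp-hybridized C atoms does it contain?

1

C1: sp3
C2: sp3
C3: sp3
C4: sp2
C5: sp2
C6: sp3
C7: sp3
C8: sp3
C9: sp3
C10: sp3
C11: sp3
C12: sp3
C13: sp ✓
C13 → 1 sp carbon.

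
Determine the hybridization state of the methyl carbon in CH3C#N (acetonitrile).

sp³

The methyl carbon (4 σ bonds) has steric number 4: sp3.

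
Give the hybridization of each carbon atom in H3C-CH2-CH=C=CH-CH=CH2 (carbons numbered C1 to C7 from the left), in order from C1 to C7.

C1: 4 σ bonds; 4 regions of electron density → sp3.
C2: 4 σ bonds; 4 regions of electron density → sp3.
C3: 3 σ bonds, plus one π bond — 3 electron domains, sp2.
C4: 2 σ bonds, plus two π bonds — 2 electron domains, sp.
C5 carries 3 σ bonds, plus one π bond, giving a steric number of 3, so it is sp2.
C6 has 3 σ bonds, plus one π bond: steric number 3 → sp2.
C7 carries 3 σ bonds, plus one π bond, giving a steric number of 3, so it is sp2.

C1 sp3, C2 sp3, C3 sp2, C4 sp, C5 sp2, C6 sp2, C7 sp2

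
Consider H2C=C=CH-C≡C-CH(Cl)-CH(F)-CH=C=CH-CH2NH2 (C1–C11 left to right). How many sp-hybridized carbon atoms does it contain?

C1: sp2
C2: sp ✓
C3: sp2
C4: sp ✓
C5: sp ✓
C6: sp3
C7: sp3
C8: sp2
C9: sp ✓
C10: sp2
C11: sp3
C2, C4, C5, C9 → 4 sp carbons.

4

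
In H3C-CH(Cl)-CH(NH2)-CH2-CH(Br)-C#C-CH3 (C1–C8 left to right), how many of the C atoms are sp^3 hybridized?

C1: sp3 ✓
C2: sp3 ✓
C3: sp3 ✓
C4: sp3 ✓
C5: sp3 ✓
C6: sp
C7: sp
C8: sp3 ✓
C1, C2, C3, C4, C5, C8 → 6 sp3 carbons.

6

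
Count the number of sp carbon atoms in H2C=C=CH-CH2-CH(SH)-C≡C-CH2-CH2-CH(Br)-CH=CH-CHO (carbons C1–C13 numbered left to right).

C1: sp2
C2: sp ✓
C3: sp2
C4: sp3
C5: sp3
C6: sp ✓
C7: sp ✓
C8: sp3
C9: sp3
C10: sp3
C11: sp2
C12: sp2
C13: sp2
C2, C6, C7 → 3 sp carbons.

3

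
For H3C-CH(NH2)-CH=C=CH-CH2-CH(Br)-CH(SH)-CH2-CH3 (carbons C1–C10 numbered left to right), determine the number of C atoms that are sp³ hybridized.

7

C1: sp3 ✓
C2: sp3 ✓
C3: sp2
C4: sp
C5: sp2
C6: sp3 ✓
C7: sp3 ✓
C8: sp3 ✓
C9: sp3 ✓
C10: sp3 ✓
C1, C2, C6, C7, C8, C9, C10 → 7 sp3 carbons.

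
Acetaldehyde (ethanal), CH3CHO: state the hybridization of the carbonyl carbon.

The carbonyl carbon (3 σ bonds, plus one π bond) has steric number 3: sp2.

sp2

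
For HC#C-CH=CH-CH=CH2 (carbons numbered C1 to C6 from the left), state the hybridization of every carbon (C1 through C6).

C1 is sp: 2 σ bonds, plus two π bonds, 2 electron-density regions.
C2 carries 2 σ bonds, plus two π bonds, giving a steric number of 2, so it is sp.
C3 carries 3 σ bonds, plus one π bond, giving a steric number of 3, so it is sp2.
C4: 3 σ bonds, plus one π bond; 3 regions of electron density → sp2.
C5: 3 σ bonds, plus one π bond — 3 electron domains, sp2.
C6: 3 σ bonds, plus one π bond — 3 electron domains, sp2.

C1 sp, C2 sp, C3 sp2, C4 sp2, C5 sp2, C6 sp2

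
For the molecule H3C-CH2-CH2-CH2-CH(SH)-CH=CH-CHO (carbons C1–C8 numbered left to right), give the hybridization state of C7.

C7: 3 σ bonds, plus one π bond; 3 regions of electron density → sp2.

sp²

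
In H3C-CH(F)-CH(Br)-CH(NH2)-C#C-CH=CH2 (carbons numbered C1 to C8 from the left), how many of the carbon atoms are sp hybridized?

2

C1: sp3
C2: sp3
C3: sp3
C4: sp3
C5: sp ✓
C6: sp ✓
C7: sp2
C8: sp2
C5, C6 → 2 sp carbons.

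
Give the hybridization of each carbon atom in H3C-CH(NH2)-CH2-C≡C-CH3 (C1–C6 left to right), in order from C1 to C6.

C1 sp3, C2 sp3, C3 sp3, C4 sp, C5 sp, C6 sp3

C1: 4 σ bonds; 4 regions of electron density → sp3.
C2 (4 σ bonds) has steric number 4: sp3.
C3 has 4 σ bonds: steric number 4 → sp3.
C4: 2 σ bonds, plus two π bonds — 2 electron domains, sp.
C5 (2 σ bonds, plus two π bonds) has steric number 2: sp.
C6: 4 σ bonds; 4 regions of electron density → sp3.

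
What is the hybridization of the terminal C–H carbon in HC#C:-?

The terminal C–H carbon is sp: 2 σ bonds, plus two π bonds, 2 electron-density regions.

sp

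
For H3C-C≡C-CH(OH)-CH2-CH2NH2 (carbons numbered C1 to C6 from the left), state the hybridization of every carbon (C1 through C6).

C1 sp3, C2 sp, C3 sp, C4 sp3, C5 sp3, C6 sp3

C1 carries 4 σ bonds, giving a steric number of 4, so it is sp3.
C2 — 2 σ bonds, plus two π bonds. Steric number 2, so sp.
C3: 2 σ bonds, plus two π bonds; 2 regions of electron density → sp.
C4 (4 σ bonds) has steric number 4: sp3.
C5 carries 4 σ bonds, giving a steric number of 4, so it is sp3.
C6 carries 4 σ bonds, giving a steric number of 4, so it is sp3.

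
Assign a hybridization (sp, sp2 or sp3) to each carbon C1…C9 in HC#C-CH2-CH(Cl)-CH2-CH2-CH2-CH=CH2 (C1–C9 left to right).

C1 (2 σ bonds, plus two π bonds) has steric number 2: sp.
C2 has 2 σ bonds, plus two π bonds: steric number 2 → sp.
C3 is sp3: 4 σ bonds, 4 electron-density regions.
C4 is sp3: 4 σ bonds, 4 electron-density regions.
C5 — 4 σ bonds. Steric number 4, so sp3.
C6 (4 σ bonds) has steric number 4: sp3.
C7: 4 σ bonds; 4 regions of electron density → sp3.
C8 — 3 σ bonds, plus one π bond. Steric number 3, so sp2.
C9: 3 σ bonds, plus one π bond — 3 electron domains, sp2.

C1 sp, C2 sp, C3 sp3, C4 sp3, C5 sp3, C6 sp3, C7 sp3, C8 sp2, C9 sp2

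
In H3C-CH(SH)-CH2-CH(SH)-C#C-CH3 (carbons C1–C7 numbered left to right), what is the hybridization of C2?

sp3

C2 has 4 σ bonds: steric number 4 → sp3.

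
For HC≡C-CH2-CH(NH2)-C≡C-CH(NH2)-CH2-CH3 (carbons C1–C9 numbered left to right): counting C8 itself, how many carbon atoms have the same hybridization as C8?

C8 is sp3 (only σ bonds).
C1: sp
C2: sp
C3: sp3 ✓
C4: sp3 ✓
C5: sp
C6: sp
C7: sp3 ✓
C8: sp3 ✓
C9: sp3 ✓
5 carbons are sp3.

5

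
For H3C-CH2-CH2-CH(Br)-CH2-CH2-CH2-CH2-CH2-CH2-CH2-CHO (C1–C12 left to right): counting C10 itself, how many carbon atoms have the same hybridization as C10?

C10 is sp3 (only σ bonds).
C1: sp3 ✓
C2: sp3 ✓
C3: sp3 ✓
C4: sp3 ✓
C5: sp3 ✓
C6: sp3 ✓
C7: sp3 ✓
C8: sp3 ✓
C9: sp3 ✓
C10: sp3 ✓
C11: sp3 ✓
C12: sp2
11 carbons are sp3.

11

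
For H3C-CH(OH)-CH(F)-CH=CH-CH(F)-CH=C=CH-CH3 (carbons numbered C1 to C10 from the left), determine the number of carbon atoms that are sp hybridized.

1

C1: sp3
C2: sp3
C3: sp3
C4: sp2
C5: sp2
C6: sp3
C7: sp2
C8: sp ✓
C9: sp2
C10: sp3
C8 → 1 sp carbon.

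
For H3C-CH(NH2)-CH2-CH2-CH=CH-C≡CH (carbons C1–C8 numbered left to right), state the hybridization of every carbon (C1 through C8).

C1 sp3, C2 sp3, C3 sp3, C4 sp3, C5 sp2, C6 sp2, C7 sp, C8 sp

C1 is sp3: 4 σ bonds, 4 electron-density regions.
C2 (4 σ bonds) has steric number 4: sp3.
C3 carries 4 σ bonds, giving a steric number of 4, so it is sp3.
C4 carries 4 σ bonds, giving a steric number of 4, so it is sp3.
C5: 3 σ bonds, plus one π bond; 3 regions of electron density → sp2.
C6 carries 3 σ bonds, plus one π bond, giving a steric number of 3, so it is sp2.
C7 — 2 σ bonds, plus two π bonds. Steric number 2, so sp.
C8 (2 σ bonds, plus two π bonds) has steric number 2: sp.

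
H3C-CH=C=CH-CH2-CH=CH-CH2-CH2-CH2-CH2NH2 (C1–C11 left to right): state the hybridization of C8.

sp3

C8: 4 σ bonds; 4 regions of electron density → sp3.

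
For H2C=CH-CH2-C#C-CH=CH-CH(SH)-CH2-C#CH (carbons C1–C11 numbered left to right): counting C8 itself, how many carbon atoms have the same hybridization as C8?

3

C8 is sp3 (only σ bonds).
C1: sp2
C2: sp2
C3: sp3 ✓
C4: sp
C5: sp
C6: sp2
C7: sp2
C8: sp3 ✓
C9: sp3 ✓
C10: sp
C11: sp
3 carbons are sp3.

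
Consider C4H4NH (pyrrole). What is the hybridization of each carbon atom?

sp²

Each carbon atom is sp2: 3 σ bonds, plus one π bond, 3 electron-density regions.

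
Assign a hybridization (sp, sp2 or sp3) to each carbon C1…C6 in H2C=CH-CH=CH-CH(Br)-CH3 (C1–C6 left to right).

C1 sp2, C2 sp2, C3 sp2, C4 sp2, C5 sp3, C6 sp3

C1 carries 3 σ bonds, plus one π bond, giving a steric number of 3, so it is sp2.
C2: 3 σ bonds, plus one π bond — 3 electron domains, sp2.
C3 carries 3 σ bonds, plus one π bond, giving a steric number of 3, so it is sp2.
C4 — 3 σ bonds, plus one π bond. Steric number 3, so sp2.
C5 has 4 σ bonds: steric number 4 → sp3.
C6 carries 4 σ bonds, giving a steric number of 4, so it is sp3.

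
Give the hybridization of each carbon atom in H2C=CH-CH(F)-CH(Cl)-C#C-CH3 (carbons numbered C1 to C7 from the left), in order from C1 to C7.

C1 is sp2: 3 σ bonds, plus one π bond, 3 electron-density regions.
C2 carries 3 σ bonds, plus one π bond, giving a steric number of 3, so it is sp2.
C3 is sp3: 4 σ bonds, 4 electron-density regions.
C4 — 4 σ bonds. Steric number 4, so sp3.
C5: 2 σ bonds, plus two π bonds; 2 regions of electron density → sp.
C6 — 2 σ bonds, plus two π bonds. Steric number 2, so sp.
C7 (4 σ bonds) has steric number 4: sp3.

C1 sp2, C2 sp2, C3 sp3, C4 sp3, C5 sp, C6 sp, C7 sp3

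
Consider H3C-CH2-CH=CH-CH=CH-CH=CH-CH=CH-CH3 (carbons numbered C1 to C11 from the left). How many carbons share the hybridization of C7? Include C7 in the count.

C7 is sp2 (one π bond).
C1: sp3
C2: sp3
C3: sp2 ✓
C4: sp2 ✓
C5: sp2 ✓
C6: sp2 ✓
C7: sp2 ✓
C8: sp2 ✓
C9: sp2 ✓
C10: sp2 ✓
C11: sp3
8 carbons are sp2.

8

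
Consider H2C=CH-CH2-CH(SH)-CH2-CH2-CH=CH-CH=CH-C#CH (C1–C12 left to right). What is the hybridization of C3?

sp^3

C3 — 4 σ bonds. Steric number 4, so sp3.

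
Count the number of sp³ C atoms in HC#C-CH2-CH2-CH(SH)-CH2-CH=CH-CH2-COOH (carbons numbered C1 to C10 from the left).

5

C1: sp
C2: sp
C3: sp3 ✓
C4: sp3 ✓
C5: sp3 ✓
C6: sp3 ✓
C7: sp2
C8: sp2
C9: sp3 ✓
C10: sp2
C3, C4, C5, C6, C9 → 5 sp3 carbons.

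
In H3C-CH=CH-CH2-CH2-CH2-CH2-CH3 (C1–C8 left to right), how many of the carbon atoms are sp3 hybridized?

6

C1: sp3 ✓
C2: sp2
C3: sp2
C4: sp3 ✓
C5: sp3 ✓
C6: sp3 ✓
C7: sp3 ✓
C8: sp3 ✓
C1, C4, C5, C6, C7, C8 → 6 sp3 carbons.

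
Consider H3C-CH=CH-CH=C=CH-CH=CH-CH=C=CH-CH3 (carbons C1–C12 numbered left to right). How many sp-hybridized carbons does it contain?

C1: sp3
C2: sp2
C3: sp2
C4: sp2
C5: sp ✓
C6: sp2
C7: sp2
C8: sp2
C9: sp2
C10: sp ✓
C11: sp2
C12: sp3
C5, C10 → 2 sp carbons.

2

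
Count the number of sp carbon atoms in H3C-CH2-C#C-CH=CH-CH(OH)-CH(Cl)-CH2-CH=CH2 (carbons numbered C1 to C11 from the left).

2

C1: sp3
C2: sp3
C3: sp ✓
C4: sp ✓
C5: sp2
C6: sp2
C7: sp3
C8: sp3
C9: sp3
C10: sp2
C11: sp2
C3, C4 → 2 sp carbons.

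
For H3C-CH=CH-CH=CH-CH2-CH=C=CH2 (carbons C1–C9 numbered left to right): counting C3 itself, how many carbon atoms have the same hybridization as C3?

C3 is sp2 (one π bond).
C1: sp3
C2: sp2 ✓
C3: sp2 ✓
C4: sp2 ✓
C5: sp2 ✓
C6: sp3
C7: sp2 ✓
C8: sp
C9: sp2 ✓
6 carbons are sp2.

6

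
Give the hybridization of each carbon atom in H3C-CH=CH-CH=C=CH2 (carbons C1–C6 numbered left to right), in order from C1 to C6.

C1 (4 σ bonds) has steric number 4: sp3.
C2 (3 σ bonds, plus one π bond) has steric number 3: sp2.
C3 is sp2: 3 σ bonds, plus one π bond, 3 electron-density regions.
C4 — 3 σ bonds, plus one π bond. Steric number 3, so sp2.
C5 has 2 σ bonds, plus two π bonds: steric number 2 → sp.
C6 carries 3 σ bonds, plus one π bond, giving a steric number of 3, so it is sp2.

C1 sp3, C2 sp2, C3 sp2, C4 sp2, C5 sp, C6 sp2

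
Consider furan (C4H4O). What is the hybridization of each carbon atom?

sp²

Each carbon atom — 3 σ bonds, plus one π bond. Steric number 3, so sp2.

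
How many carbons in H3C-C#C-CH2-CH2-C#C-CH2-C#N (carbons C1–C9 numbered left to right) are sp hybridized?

C1: sp3
C2: sp ✓
C3: sp ✓
C4: sp3
C5: sp3
C6: sp ✓
C7: sp ✓
C8: sp3
C9: sp ✓
C2, C3, C6, C7, C9 → 5 sp carbons.

5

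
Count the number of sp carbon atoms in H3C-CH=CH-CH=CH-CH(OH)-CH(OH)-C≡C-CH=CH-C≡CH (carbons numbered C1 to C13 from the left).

C1: sp3
C2: sp2
C3: sp2
C4: sp2
C5: sp2
C6: sp3
C7: sp3
C8: sp ✓
C9: sp ✓
C10: sp2
C11: sp2
C12: sp ✓
C13: sp ✓
C8, C9, C12, C13 → 4 sp carbons.

4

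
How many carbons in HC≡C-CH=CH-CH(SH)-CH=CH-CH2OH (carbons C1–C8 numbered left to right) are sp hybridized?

2

C1: sp ✓
C2: sp ✓
C3: sp2
C4: sp2
C5: sp3
C6: sp2
C7: sp2
C8: sp3
C1, C2 → 2 sp carbons.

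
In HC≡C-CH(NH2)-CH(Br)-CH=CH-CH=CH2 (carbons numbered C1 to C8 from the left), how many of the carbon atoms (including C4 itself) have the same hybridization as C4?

2

C4 is sp3 (only σ bonds).
C1: sp
C2: sp
C3: sp3 ✓
C4: sp3 ✓
C5: sp2
C6: sp2
C7: sp2
C8: sp2
2 carbons are sp3.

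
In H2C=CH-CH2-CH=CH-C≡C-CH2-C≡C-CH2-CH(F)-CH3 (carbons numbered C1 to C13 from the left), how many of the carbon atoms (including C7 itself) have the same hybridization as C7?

C7 is sp (two π bonds).
C1: sp2
C2: sp2
C3: sp3
C4: sp2
C5: sp2
C6: sp ✓
C7: sp ✓
C8: sp3
C9: sp ✓
C10: sp ✓
C11: sp3
C12: sp3
C13: sp3
4 carbons are sp.

4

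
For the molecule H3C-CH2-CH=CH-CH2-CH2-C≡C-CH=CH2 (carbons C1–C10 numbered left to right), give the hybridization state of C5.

C5 has 4 σ bonds: steric number 4 → sp3.

sp3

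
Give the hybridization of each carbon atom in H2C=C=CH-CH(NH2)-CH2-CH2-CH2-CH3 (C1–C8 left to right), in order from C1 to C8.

C1 sp2, C2 sp, C3 sp2, C4 sp3, C5 sp3, C6 sp3, C7 sp3, C8 sp3

C1: 3 σ bonds, plus one π bond — 3 electron domains, sp2.
C2 is sp: 2 σ bonds, plus two π bonds, 2 electron-density regions.
C3 — 3 σ bonds, plus one π bond. Steric number 3, so sp2.
C4 carries 4 σ bonds, giving a steric number of 4, so it is sp3.
C5 has 4 σ bonds: steric number 4 → sp3.
C6 is sp3: 4 σ bonds, 4 electron-density regions.
C7: 4 σ bonds; 4 regions of electron density → sp3.
C8: 4 σ bonds; 4 regions of electron density → sp3.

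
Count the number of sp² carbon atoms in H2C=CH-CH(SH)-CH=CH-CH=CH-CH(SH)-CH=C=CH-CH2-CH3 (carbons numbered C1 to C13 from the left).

8

C1: sp2 ✓
C2: sp2 ✓
C3: sp3
C4: sp2 ✓
C5: sp2 ✓
C6: sp2 ✓
C7: sp2 ✓
C8: sp3
C9: sp2 ✓
C10: sp
C11: sp2 ✓
C12: sp3
C13: sp3
C1, C2, C4, C5, C6, C7, C9, C11 → 8 sp2 carbons.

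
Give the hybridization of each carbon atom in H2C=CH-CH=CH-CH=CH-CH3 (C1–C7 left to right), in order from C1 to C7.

C1 sp2, C2 sp2, C3 sp2, C4 sp2, C5 sp2, C6 sp2, C7 sp3

C1: 3 σ bonds, plus one π bond; 3 regions of electron density → sp2.
C2: 3 σ bonds, plus one π bond; 3 regions of electron density → sp2.
C3 has 3 σ bonds, plus one π bond: steric number 3 → sp2.
C4 is sp2: 3 σ bonds, plus one π bond, 3 electron-density regions.
C5: 3 σ bonds, plus one π bond; 3 regions of electron density → sp2.
C6 carries 3 σ bonds, plus one π bond, giving a steric number of 3, so it is sp2.
C7: 4 σ bonds; 4 regions of electron density → sp3.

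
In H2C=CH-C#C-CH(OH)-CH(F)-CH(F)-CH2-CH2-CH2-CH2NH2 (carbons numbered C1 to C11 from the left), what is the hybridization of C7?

C7: 4 σ bonds — 4 electron domains, sp3.

sp^3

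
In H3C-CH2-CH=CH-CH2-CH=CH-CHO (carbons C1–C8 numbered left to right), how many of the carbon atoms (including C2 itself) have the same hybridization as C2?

3

C2 is sp3 (only σ bonds).
C1: sp3 ✓
C2: sp3 ✓
C3: sp2
C4: sp2
C5: sp3 ✓
C6: sp2
C7: sp2
C8: sp2
3 carbons are sp3.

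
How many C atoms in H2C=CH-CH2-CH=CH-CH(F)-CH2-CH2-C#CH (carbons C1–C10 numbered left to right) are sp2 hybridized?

C1: sp2 ✓
C2: sp2 ✓
C3: sp3
C4: sp2 ✓
C5: sp2 ✓
C6: sp3
C7: sp3
C8: sp3
C9: sp
C10: sp
C1, C2, C4, C5 → 4 sp2 carbons.

4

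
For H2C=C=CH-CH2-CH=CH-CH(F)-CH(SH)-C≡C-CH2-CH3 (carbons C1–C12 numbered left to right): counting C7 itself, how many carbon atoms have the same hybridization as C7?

5

C7 is sp3 (only σ bonds).
C1: sp2
C2: sp
C3: sp2
C4: sp3 ✓
C5: sp2
C6: sp2
C7: sp3 ✓
C8: sp3 ✓
C9: sp
C10: sp
C11: sp3 ✓
C12: sp3 ✓
5 carbons are sp3.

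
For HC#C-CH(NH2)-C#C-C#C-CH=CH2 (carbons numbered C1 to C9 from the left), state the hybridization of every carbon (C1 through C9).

C1 sp, C2 sp, C3 sp3, C4 sp, C5 sp, C6 sp, C7 sp, C8 sp2, C9 sp2

C1 — 2 σ bonds, plus two π bonds. Steric number 2, so sp.
C2 is sp: 2 σ bonds, plus two π bonds, 2 electron-density regions.
C3 (4 σ bonds) has steric number 4: sp3.
C4 has 2 σ bonds, plus two π bonds: steric number 2 → sp.
C5 is sp: 2 σ bonds, plus two π bonds, 2 electron-density regions.
C6 — 2 σ bonds, plus two π bonds. Steric number 2, so sp.
C7 — 2 σ bonds, plus two π bonds. Steric number 2, so sp.
C8 (3 σ bonds, plus one π bond) has steric number 3: sp2.
C9: 3 σ bonds, plus one π bond; 3 regions of electron density → sp2.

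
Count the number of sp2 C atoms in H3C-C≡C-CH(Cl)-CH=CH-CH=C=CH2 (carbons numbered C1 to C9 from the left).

4

C1: sp3
C2: sp
C3: sp
C4: sp3
C5: sp2 ✓
C6: sp2 ✓
C7: sp2 ✓
C8: sp
C9: sp2 ✓
C5, C6, C7, C9 → 4 sp2 carbons.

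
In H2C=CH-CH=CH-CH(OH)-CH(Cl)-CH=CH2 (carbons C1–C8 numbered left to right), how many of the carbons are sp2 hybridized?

6

C1: sp2 ✓
C2: sp2 ✓
C3: sp2 ✓
C4: sp2 ✓
C5: sp3
C6: sp3
C7: sp2 ✓
C8: sp2 ✓
C1, C2, C3, C4, C7, C8 → 6 sp2 carbons.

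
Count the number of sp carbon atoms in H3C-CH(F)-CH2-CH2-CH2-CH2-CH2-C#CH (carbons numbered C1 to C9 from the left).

2

C1: sp3
C2: sp3
C3: sp3
C4: sp3
C5: sp3
C6: sp3
C7: sp3
C8: sp ✓
C9: sp ✓
C8, C9 → 2 sp carbons.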